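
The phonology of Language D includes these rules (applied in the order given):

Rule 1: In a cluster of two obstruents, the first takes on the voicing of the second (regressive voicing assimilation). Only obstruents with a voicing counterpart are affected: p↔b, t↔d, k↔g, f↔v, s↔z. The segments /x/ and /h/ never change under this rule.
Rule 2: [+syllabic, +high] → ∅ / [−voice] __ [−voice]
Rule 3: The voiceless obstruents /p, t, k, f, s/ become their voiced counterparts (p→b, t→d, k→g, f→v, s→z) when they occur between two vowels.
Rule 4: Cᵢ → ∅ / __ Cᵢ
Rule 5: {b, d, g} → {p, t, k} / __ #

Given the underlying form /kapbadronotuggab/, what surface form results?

kabadronodugap

Rule 1 (regressive voicing assimilation): /p/ precedes the voiced obstruent /b/, so it voices to [b] by assimilation. /kapbadronotuggab/ → kabbadronotuggab.
Rule 2 (high vowel syncope): no segment meets the environment; /kabbadronotuggab/ is unchanged.
Rule 3 (intervocalic voicing): /t/ is a voiceless obstruent between vowels /o/ and /u/, so it voices to [d]. /kabbadronotuggab/ → kabbadronoduggab.
Rule 4 (degemination): /bb/ is a geminate; the first /b/ deletes. /gg/ is a geminate; the first /g/ deletes. /kabbadronoduggab/ → kabadronodugab.
Rule 5 (final devoicing): /b/ is a voiced stop in word-final position, so it devoices to [p]. /kabadronodugab/ → kabadronodugap.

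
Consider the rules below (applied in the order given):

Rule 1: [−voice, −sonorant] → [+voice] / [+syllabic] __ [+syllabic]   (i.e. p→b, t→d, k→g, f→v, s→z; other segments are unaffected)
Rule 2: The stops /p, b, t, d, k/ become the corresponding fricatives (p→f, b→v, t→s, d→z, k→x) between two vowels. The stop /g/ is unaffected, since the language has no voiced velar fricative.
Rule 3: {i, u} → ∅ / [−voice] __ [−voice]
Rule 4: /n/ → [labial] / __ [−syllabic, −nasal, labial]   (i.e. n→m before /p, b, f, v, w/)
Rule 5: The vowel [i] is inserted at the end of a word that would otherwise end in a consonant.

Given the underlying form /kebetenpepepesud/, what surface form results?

Rule 1 (intervocalic voicing): /t/ is a voiceless obstruent between vowels /e/ and /e/, so it voices to [d]. /p/ is a voiceless obstruent between vowels /e/ and /e/, so it voices to [b]. /p/ is a voiceless obstruent between vowels /e/ and /e/, so it voices to [b]. /s/ is a voiceless obstruent between vowels /e/ and /u/, so it voices to [z]. /kebetenpepepesud/ → kebedenpebebezud.
Rule 2 (intervocalic spirantization): /b/ is a stop between vowels /e/ and /e/, so it spirantizes to the fricative [v]. /d/ is a stop between vowels /e/ and /e/, so it spirantizes to the fricative [z]. /b/ is a stop between vowels /e/ and /e/, so it spirantizes to the fricative [v]. /b/ is a stop between vowels /e/ and /e/, so it spirantizes to the fricative [v]. /kebedenpebebezud/ → kevezenpevevezud.
Rule 3 (high vowel syncope): no segment meets the environment; /kevezenpevevezud/ is unchanged.
Rule 4 (nasal place assimilation): /n/ precedes the labial consonant /p/, so it assimilates in place to [m]. /kevezenpevevezud/ → kevezempevevezud.
Rule 5 (final i-epenthesis): the form ends in the consonant /d/, so [i] is inserted word-finally. /kevezempevevezud/ → kevezempevevezudi.

kevezempevevezudi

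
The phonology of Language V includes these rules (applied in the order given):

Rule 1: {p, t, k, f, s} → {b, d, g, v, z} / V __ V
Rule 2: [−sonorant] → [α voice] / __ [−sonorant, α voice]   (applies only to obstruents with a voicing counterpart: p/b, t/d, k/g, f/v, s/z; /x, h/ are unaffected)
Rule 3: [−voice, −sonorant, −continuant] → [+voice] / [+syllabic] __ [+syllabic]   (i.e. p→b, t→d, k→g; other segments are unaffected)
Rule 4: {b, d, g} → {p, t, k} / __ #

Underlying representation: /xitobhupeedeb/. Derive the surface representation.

xidophubeedep

Rule 1 (intervocalic voicing): /t/ is a voiceless obstruent between vowels /i/ and /o/, so it voices to [d]. /p/ is a voiceless obstruent between vowels /u/ and /e/, so it voices to [b]. /xitobhupeedeb/ → xidobhubeedeb.
Rule 2 (regressive voicing assimilation): /b/ precedes the voiceless obstruent /h/, so it devoices to [p] by assimilation. /xidobhubeedeb/ → xidophubeedeb.
Rule 3 (intervocalic voicing): no segment meets the environment; /xidophubeedeb/ is unchanged.
Rule 4 (final devoicing): /b/ is a voiced stop in word-final position, so it devoices to [p]. /xidophubeedeb/ → xidophubeedep.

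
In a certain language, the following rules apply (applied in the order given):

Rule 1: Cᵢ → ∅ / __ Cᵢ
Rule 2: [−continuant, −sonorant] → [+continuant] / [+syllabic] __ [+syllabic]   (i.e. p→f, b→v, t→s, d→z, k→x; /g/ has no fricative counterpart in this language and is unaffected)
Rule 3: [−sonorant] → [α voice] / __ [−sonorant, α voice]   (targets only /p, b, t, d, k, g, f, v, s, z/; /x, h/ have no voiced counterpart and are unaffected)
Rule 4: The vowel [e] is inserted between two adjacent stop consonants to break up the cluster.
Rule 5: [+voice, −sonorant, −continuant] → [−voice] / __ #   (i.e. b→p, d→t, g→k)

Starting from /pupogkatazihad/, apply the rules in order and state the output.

Rule 1 (degemination): no segment meets the environment; /pupogkatazihad/ is unchanged.
Rule 2 (intervocalic spirantization): /p/ is a stop between vowels /u/ and /o/, so it spirantizes to the fricative [f]. /t/ is a stop between vowels /a/ and /a/, so it spirantizes to the fricative [s]. /pupogkatazihad/ → pufogkasazihad.
Rule 3 (regressive voicing assimilation): /g/ precedes the voiceless obstruent /k/, so it devoices to [k] by assimilation. /pufogkasazihad/ → pufokkasazihad.
Rule 4 (stop-cluster e-epenthesis): /k/ and /k/ form a stop–stop cluster, so [e] is inserted between them. /pufokkasazihad/ → pufokekasazihad.
Rule 5 (final devoicing): /d/ is a voiced stop in word-final position, so it devoices to [t]. /pufokekasazihad/ → pufokekasazihat.

pufokekasazihat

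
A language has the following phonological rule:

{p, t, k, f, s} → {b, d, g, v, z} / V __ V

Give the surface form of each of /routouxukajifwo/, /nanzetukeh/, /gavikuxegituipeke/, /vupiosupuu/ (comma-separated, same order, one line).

roudouxugajifwo, nanzedugeh, gaviguxegiduibege, vubiozubuu

/routouxukajifwo/: /t/ is a voiceless obstruent between vowels /u/ and /o/, so it voices to [d]. /k/ is a voiceless obstruent between vowels /u/ and /a/, so it voices to [g]. → [roudouxugajifwo].
/nanzetukeh/: /t/ is a voiceless obstruent between vowels /e/ and /u/, so it voices to [d]. /k/ is a voiceless obstruent between vowels /u/ and /e/, so it voices to [g]. → [nanzedugeh].
/gavikuxegituipeke/: /k/ is a voiceless obstruent between vowels /i/ and /u/, so it voices to [g]. /t/ is a voiceless obstruent between vowels /i/ and /u/, so it voices to [d]. /p/ is a voiceless obstruent between vowels /i/ and /e/, so it voices to [b]. /k/ is a voiceless obstruent between vowels /e/ and /e/, so it voices to [g]. → [gaviguxegiduibege].
/vupiosupuu/: /p/ is a voiceless obstruent between vowels /u/ and /i/, so it voices to [b]. /s/ is a voiceless obstruent between vowels /o/ and /u/, so it voices to [z]. /p/ is a voiceless obstruent between vowels /u/ and /u/, so it voices to [b]. → [vubiozubuu].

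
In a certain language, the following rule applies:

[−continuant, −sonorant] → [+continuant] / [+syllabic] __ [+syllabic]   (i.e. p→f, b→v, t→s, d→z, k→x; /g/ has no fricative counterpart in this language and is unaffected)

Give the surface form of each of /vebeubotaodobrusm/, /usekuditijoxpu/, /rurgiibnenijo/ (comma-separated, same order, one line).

veveuvosaozobrusm, usexuzisijoxpu, rurgiibnenijo

/vebeubotaodobrusm/: /b/ is a stop between vowels /e/ and /e/, so it spirantizes to the fricative [v]. /b/ is a stop between vowels /u/ and /o/, so it spirantizes to the fricative [v]. /t/ is a stop between vowels /o/ and /a/, so it spirantizes to the fricative [s]. /d/ is a stop between vowels /o/ and /o/, so it spirantizes to the fricative [z]. → [veveuvosaozobrusm].
/usekuditijoxpu/: /k/ is a stop between vowels /e/ and /u/, so it spirantizes to the fricative [x]. /d/ is a stop between vowels /u/ and /i/, so it spirantizes to the fricative [z]. /t/ is a stop between vowels /i/ and /i/, so it spirantizes to the fricative [s]. → [usexuzisijoxpu].
/rurgiibnenijo/: the rule's environment is not met; surfaces unchanged as [rurgiibnenijo].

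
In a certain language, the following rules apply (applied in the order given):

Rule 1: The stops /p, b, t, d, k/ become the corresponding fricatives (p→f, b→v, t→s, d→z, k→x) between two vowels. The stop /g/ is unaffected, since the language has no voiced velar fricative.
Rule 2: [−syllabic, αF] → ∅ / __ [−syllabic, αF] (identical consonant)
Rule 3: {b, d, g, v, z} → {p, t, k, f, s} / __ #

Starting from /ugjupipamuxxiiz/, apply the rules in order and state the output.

ugjufifamuxiis

Rule 1 (intervocalic spirantization): /p/ is a stop between vowels /u/ and /i/, so it spirantizes to the fricative [f]. /p/ is a stop between vowels /i/ and /a/, so it spirantizes to the fricative [f]. /ugjupipamuxxiiz/ → ugjufifamuxxiiz.
Rule 2 (degemination): /xx/ is a geminate; the first /x/ deletes. /ugjufifamuxxiiz/ → ugjufifamuxiiz.
Rule 3 (final devoicing): /z/ is a voiced obstruent in word-final position, so it devoices to [s]. /ugjufifamuxiiz/ → ugjufifamuxiis.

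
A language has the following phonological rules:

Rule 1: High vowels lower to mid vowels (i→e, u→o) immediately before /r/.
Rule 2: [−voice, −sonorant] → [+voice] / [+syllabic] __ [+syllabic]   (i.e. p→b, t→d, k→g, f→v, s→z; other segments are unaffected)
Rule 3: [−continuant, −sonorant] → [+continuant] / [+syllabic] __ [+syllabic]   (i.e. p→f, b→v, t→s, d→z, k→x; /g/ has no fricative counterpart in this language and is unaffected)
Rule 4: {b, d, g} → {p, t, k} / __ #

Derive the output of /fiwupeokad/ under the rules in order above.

fiwuveogat

Rule 1 (pre-rhotic lowering): no segment meets the environment; /fiwupeokad/ is unchanged.
Rule 2 (intervocalic voicing): /p/ is a voiceless obstruent between vowels /u/ and /e/, so it voices to [b]. /k/ is a voiceless obstruent between vowels /o/ and /a/, so it voices to [g]. /fiwupeokad/ → fiwubeogad.
Rule 3 (intervocalic spirantization): /b/ is a stop between vowels /u/ and /e/, so it spirantizes to the fricative [v]. /fiwubeogad/ → fiwuveogad.
Rule 4 (final devoicing): /d/ is a voiced stop in word-final position, so it devoices to [t]. /fiwuveogad/ → fiwuveogat.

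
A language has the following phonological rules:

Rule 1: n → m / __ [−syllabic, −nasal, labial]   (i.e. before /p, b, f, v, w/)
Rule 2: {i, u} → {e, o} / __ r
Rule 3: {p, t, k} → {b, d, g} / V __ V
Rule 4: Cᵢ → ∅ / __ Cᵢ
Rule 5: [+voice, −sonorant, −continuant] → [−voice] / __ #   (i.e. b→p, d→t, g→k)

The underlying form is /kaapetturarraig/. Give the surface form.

Rule 1 (nasal place assimilation): no segment meets the environment; /kaapetturarraig/ is unchanged.
Rule 2 (pre-rhotic lowering): /u/ is a high vowel immediately before /r/, so it lowers to [o]. /kaapetturarraig/ → kaapettorarraig.
Rule 3 (intervocalic voicing): /p/ is a voiceless stop between vowels /a/ and /e/, so it voices to [b]. /kaapettorarraig/ → kaabettorarraig.
Rule 4 (degemination): /tt/ is a geminate; the first /t/ deletes. /rr/ is a geminate; the first /r/ deletes. /kaabettorarraig/ → kaabetoraraig.
Rule 5 (final devoicing): /g/ is a voiced stop in word-final position, so it devoices to [k]. /kaabetoraraig/ → kaabetoraraik.

kaabetoraraik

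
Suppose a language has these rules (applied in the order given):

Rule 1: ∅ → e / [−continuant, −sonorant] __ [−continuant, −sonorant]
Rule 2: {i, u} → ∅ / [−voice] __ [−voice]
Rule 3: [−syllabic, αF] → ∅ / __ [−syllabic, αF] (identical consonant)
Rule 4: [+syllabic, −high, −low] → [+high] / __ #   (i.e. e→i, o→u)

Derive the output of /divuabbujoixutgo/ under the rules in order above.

Rule 1 (stop-cluster e-epenthesis): /b/ and /b/ form a stop–stop cluster, so [e] is inserted between them. /t/ and /g/ form a stop–stop cluster, so [e] is inserted between them. /divuabbujoixutgo/ → divuabebujoixutego.
Rule 2 (high vowel syncope): /u/ is a high vowel flanked by voiceless consonants /x/ and /t/, so it deletes. /divuabebujoixutego/ → divuabebujoixtego.
Rule 3 (degemination): no segment meets the environment; /divuabebujoixtego/ is unchanged.
Rule 4 (final vowel raising): /o/ is a mid vowel in word-final position, so it raises to [u]. /divuabebujoixtego/ → divuabebujoixtegu.

divuabebujoixtegu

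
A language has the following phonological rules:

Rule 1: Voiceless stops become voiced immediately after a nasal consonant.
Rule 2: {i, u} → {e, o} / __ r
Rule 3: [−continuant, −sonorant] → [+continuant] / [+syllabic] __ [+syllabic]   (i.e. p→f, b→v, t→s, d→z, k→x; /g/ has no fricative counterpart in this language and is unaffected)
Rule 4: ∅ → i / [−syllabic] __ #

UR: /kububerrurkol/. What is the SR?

kuvuverrorkoli

Rule 1 (post-nasal voicing): no segment meets the environment; /kububerrurkol/ is unchanged.
Rule 2 (pre-rhotic lowering): /u/ is a high vowel immediately before /r/, so it lowers to [o]. /kububerrurkol/ → kububerrorkol.
Rule 3 (intervocalic spirantization): /b/ is a stop between vowels /u/ and /u/, so it spirantizes to the fricative [v]. /b/ is a stop between vowels /u/ and /e/, so it spirantizes to the fricative [v]. /kububerrorkol/ → kuvuverrorkol.
Rule 4 (final i-epenthesis): the form ends in the consonant /l/, so [i] is inserted word-finally. /kuvuverrorkol/ → kuvuverrorkoli.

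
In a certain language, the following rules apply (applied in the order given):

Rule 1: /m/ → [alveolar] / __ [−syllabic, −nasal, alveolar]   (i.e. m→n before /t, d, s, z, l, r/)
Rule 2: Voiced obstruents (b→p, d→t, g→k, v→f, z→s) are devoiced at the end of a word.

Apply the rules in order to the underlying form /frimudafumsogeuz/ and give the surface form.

frimudafunsogeus

Rule 1 (nasal place assimilation): /m/ precedes the alveolar consonant /s/, so it assimilates in place to [n]. /frimudafumsogeuz/ → frimudafunsogeuz.
Rule 2 (final devoicing): /z/ is a voiced obstruent in word-final position, so it devoices to [s]. /frimudafunsogeuz/ → frimudafunsogeus.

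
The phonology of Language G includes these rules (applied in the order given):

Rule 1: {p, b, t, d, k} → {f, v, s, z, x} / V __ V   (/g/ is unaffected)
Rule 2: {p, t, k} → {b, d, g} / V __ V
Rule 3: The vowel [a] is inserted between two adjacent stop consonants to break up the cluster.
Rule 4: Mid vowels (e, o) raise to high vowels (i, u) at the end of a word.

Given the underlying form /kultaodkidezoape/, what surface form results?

Rule 1 (intervocalic spirantization): /d/ is a stop between vowels /i/ and /e/, so it spirantizes to the fricative [z]. /p/ is a stop between vowels /a/ and /e/, so it spirantizes to the fricative [f]. /kultaodkidezoape/ → kultaodkizezoafe.
Rule 2 (intervocalic voicing): no segment meets the environment; /kultaodkizezoafe/ is unchanged.
Rule 3 (stop-cluster a-epenthesis): /d/ and /k/ form a stop–stop cluster, so [a] is inserted between them. /kultaodkizezoafe/ → kultaodakizezoafe.
Rule 4 (final vowel raising): /e/ is a mid vowel in word-final position, so it raises to [i]. /kultaodakizezoafe/ → kultaodakizezoafi.

kultaodakizezoafi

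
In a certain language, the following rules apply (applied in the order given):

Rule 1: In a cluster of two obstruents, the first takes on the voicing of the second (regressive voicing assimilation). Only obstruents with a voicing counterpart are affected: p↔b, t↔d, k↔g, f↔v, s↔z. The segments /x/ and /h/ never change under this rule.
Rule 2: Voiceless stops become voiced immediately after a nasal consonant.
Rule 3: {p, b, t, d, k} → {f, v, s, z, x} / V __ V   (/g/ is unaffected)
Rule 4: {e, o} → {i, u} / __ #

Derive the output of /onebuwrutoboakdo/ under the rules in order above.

onevuwrusovoagdu

Rule 1 (regressive voicing assimilation): /k/ precedes the voiced obstruent /d/, so it voices to [g] by assimilation. /onebuwrutoboakdo/ → onebuwrutoboagdo.
Rule 2 (post-nasal voicing): no segment meets the environment; /onebuwrutoboagdo/ is unchanged.
Rule 3 (intervocalic spirantization): /b/ is a stop between vowels /e/ and /u/, so it spirantizes to the fricative [v]. /t/ is a stop between vowels /u/ and /o/, so it spirantizes to the fricative [s]. /b/ is a stop between vowels /o/ and /o/, so it spirantizes to the fricative [v]. /onebuwrutoboagdo/ → onevuwrusovoagdo.
Rule 4 (final vowel raising): /o/ is a mid vowel in word-final position, so it raises to [u]. /onevuwrusovoagdo/ → onevuwrusovoagdu.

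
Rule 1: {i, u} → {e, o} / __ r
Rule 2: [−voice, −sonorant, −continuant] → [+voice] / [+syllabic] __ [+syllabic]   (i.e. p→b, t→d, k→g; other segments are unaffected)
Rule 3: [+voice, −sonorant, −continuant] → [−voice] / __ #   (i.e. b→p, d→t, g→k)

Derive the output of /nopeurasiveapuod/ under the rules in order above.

nobeorasiveabuot

Rule 1 (pre-rhotic lowering): /u/ is a high vowel immediately before /r/, so it lowers to [o]. /nopeurasiveapuod/ → nopeorasiveapuod.
Rule 2 (intervocalic voicing): /p/ is a voiceless stop between vowels /o/ and /e/, so it voices to [b]. /p/ is a voiceless stop between vowels /a/ and /u/, so it voices to [b]. /nopeorasiveapuod/ → nobeorasiveabuod.
Rule 3 (final devoicing): /d/ is a voiced stop in word-final position, so it devoices to [t]. /nobeorasiveabuod/ → nobeorasiveabuot.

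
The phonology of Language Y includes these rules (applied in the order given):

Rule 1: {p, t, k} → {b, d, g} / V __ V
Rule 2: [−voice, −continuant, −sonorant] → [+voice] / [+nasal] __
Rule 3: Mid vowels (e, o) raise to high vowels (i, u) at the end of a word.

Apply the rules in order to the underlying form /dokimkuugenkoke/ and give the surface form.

dogimguugengogi

Rule 1 (intervocalic voicing): /k/ is a voiceless stop between vowels /o/ and /i/, so it voices to [g]. /k/ is a voiceless stop between vowels /o/ and /e/, so it voices to [g]. /dokimkuugenkoke/ → dogimkuugenkoge.
Rule 2 (post-nasal voicing): /k/ is a voiceless stop immediately after the nasal /m/, so it voices to [g]. /k/ is a voiceless stop immediately after the nasal /n/, so it voices to [g]. /dogimkuugenkoge/ → dogimguugengoge.
Rule 3 (final vowel raising): /e/ is a mid vowel in word-final position, so it raises to [i]. /dogimguugengoge/ → dogimguugengogi.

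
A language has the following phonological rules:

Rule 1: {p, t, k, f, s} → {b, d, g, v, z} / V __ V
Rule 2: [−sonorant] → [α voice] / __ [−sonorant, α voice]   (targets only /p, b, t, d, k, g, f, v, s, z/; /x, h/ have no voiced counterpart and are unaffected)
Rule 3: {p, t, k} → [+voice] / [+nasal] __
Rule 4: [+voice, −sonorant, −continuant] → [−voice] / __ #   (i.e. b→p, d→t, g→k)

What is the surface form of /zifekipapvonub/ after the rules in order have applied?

Rule 1 (intervocalic voicing): /f/ is a voiceless obstruent between vowels /i/ and /e/, so it voices to [v]. /k/ is a voiceless obstruent between vowels /e/ and /i/, so it voices to [g]. /p/ is a voiceless obstruent between vowels /i/ and /a/, so it voices to [b]. /zifekipapvonub/ → zivegibapvonub.
Rule 2 (regressive voicing assimilation): /p/ precedes the voiced obstruent /v/, so it voices to [b] by assimilation. /zivegibapvonub/ → zivegibabvonub.
Rule 3 (post-nasal voicing): no segment meets the environment; /zivegibabvonub/ is unchanged.
Rule 4 (final devoicing): /b/ is a voiced stop in word-final position, so it devoices to [p]. /zivegibabvonub/ → zivegibabvonup.

zivegibabvonup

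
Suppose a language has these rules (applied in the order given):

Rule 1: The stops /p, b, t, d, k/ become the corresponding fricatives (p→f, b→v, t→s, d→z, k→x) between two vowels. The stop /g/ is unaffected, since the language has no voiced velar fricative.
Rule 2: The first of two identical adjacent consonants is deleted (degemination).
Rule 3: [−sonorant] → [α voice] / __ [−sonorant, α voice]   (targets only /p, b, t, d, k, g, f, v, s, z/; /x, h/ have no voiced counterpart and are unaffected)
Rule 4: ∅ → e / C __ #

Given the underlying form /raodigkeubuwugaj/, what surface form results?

Rule 1 (intervocalic spirantization): /d/ is a stop between vowels /o/ and /i/, so it spirantizes to the fricative [z]. /b/ is a stop between vowels /u/ and /u/, so it spirantizes to the fricative [v]. /raodigkeubuwugaj/ → raozigkeuvuwugaj.
Rule 2 (degemination): no segment meets the environment; /raozigkeuvuwugaj/ is unchanged.
Rule 3 (regressive voicing assimilation): /g/ precedes the voiceless obstruent /k/, so it devoices to [k] by assimilation. /raozigkeuvuwugaj/ → raozikkeuvuwugaj.
Rule 4 (final e-epenthesis): the form ends in the consonant /j/, so [e] is inserted word-finally. /raozikkeuvuwugaj/ → raozikkeuvuwugaje.

raozikkeuvuwugaje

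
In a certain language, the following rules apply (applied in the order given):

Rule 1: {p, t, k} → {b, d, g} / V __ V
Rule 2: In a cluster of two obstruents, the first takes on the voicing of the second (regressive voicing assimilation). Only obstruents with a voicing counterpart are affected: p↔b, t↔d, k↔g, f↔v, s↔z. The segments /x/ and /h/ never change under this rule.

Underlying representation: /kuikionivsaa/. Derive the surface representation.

Rule 1 (intervocalic voicing): /k/ is a voiceless stop between vowels /i/ and /i/, so it voices to [g]. /kuikionivsaa/ → kuigionivsaa.
Rule 2 (regressive voicing assimilation): /v/ precedes the voiceless obstruent /s/, so it devoices to [f] by assimilation. /kuigionivsaa/ → kuigionifsaa.

kuigionifsaa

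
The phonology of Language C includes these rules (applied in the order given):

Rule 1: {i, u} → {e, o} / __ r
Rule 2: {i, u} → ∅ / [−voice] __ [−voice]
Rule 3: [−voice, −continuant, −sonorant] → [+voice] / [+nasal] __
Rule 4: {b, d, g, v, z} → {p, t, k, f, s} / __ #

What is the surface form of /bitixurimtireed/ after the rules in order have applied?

Rule 1 (pre-rhotic lowering): /u/ is a high vowel immediately before /r/, so it lowers to [o]. /i/ is a high vowel immediately before /r/, so it lowers to [e]. /bitixurimtireed/ → bitixorimtereed.
Rule 2 (high vowel syncope): /i/ is a high vowel flanked by voiceless consonants /t/ and /x/, so it deletes. /bitixorimtereed/ → bitxorimtereed.
Rule 3 (post-nasal voicing): /t/ is a voiceless stop immediately after the nasal /m/, so it voices to [d]. /bitxorimtereed/ → bitxorimdereed.
Rule 4 (final devoicing): /d/ is a voiced obstruent in word-final position, so it devoices to [t]. /bitxorimdereed/ → bitxorimdereet.

bitxorimdereet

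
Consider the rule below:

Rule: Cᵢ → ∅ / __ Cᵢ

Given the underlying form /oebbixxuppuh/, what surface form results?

oebixupuh

/bb/ is a geminate; the first /b/ deletes.
/xx/ is a geminate; the first /x/ deletes.
/pp/ is a geminate; the first /p/ deletes.
The other instances of /b/, /x/, /p/, /h/ do not occur in the required environment and remain unchanged.
Surface form: [oebixupuh].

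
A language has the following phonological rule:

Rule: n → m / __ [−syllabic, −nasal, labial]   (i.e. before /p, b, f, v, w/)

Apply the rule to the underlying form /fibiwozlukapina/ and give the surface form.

No segment of /fibiwozlukapina/ meets the structural description of the rule, so the form surfaces unchanged.

fibiwozlukapina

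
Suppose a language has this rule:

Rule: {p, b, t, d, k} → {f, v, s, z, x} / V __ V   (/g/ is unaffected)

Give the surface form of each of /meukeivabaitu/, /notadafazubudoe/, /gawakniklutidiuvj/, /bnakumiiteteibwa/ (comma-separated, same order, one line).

meuxeivavaisu, nosazafazuvuzoe, gawakniklusiziuvj, bnaxumiiseseibwa

/meukeivabaitu/: /k/ is a stop between vowels /u/ and /e/, so it spirantizes to the fricative [x]. /b/ is a stop between vowels /a/ and /a/, so it spirantizes to the fricative [v]. /t/ is a stop between vowels /i/ and /u/, so it spirantizes to the fricative [s]. → [meuxeivavaisu].
/notadafazubudoe/: /t/ is a stop between vowels /o/ and /a/, so it spirantizes to the fricative [s]. /d/ is a stop between vowels /a/ and /a/, so it spirantizes to the fricative [z]. /b/ is a stop between vowels /u/ and /u/, so it spirantizes to the fricative [v]. /d/ is a stop between vowels /u/ and /o/, so it spirantizes to the fricative [z]. → [nosazafazuvuzoe].
/gawakniklutidiuvj/: /t/ is a stop between vowels /u/ and /i/, so it spirantizes to the fricative [s]. /d/ is a stop between vowels /i/ and /i/, so it spirantizes to the fricative [z]. → [gawakniklusiziuvj].
/bnakumiiteteibwa/: /k/ is a stop between vowels /a/ and /u/, so it spirantizes to the fricative [x]. /t/ is a stop between vowels /i/ and /e/, so it spirantizes to the fricative [s]. /t/ is a stop between vowels /e/ and /e/, so it spirantizes to the fricative [s]. → [bnaxumiiseseibwa].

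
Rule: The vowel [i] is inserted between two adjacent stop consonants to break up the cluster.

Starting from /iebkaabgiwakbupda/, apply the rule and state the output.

/b/ and /k/ form a stop–stop cluster, so [i] is inserted between them.
/b/ and /g/ form a stop–stop cluster, so [i] is inserted between them.
/k/ and /b/ form a stop–stop cluster, so [i] is inserted between them.
/p/ and /d/ form a stop–stop cluster, so [i] is inserted between them.
Surface form: [iebikaabigiwakibupida].

iebikaabigiwakibupida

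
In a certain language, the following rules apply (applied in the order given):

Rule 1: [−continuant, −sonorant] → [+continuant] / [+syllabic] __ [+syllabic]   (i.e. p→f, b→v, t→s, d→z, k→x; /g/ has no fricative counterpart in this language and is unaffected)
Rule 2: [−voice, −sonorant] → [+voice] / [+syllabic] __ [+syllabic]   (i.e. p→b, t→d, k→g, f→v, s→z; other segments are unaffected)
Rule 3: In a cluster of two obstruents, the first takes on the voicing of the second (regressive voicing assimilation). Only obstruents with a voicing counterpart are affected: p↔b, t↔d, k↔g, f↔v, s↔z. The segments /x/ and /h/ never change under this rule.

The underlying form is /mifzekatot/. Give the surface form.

Rule 1 (intervocalic spirantization): /k/ is a stop between vowels /e/ and /a/, so it spirantizes to the fricative [x]. /t/ is a stop between vowels /a/ and /o/, so it spirantizes to the fricative [s]. /mifzekatot/ → mifzexasot.
Rule 2 (intervocalic voicing): /s/ is a voiceless obstruent between vowels /a/ and /o/, so it voices to [z]. /mifzexasot/ → mifzexazot.
Rule 3 (regressive voicing assimilation): /f/ precedes the voiced obstruent /z/, so it voices to [v] by assimilation. /mifzexazot/ → mivzexazot.

mivzexazot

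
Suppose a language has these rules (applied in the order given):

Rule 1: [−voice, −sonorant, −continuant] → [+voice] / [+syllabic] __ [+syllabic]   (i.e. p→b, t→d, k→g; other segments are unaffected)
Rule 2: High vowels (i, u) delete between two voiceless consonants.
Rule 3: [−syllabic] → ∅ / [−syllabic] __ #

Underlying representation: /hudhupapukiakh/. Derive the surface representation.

hudhubabugiak

Rule 1 (intervocalic voicing): /p/ is a voiceless stop between vowels /u/ and /a/, so it voices to [b]. /p/ is a voiceless stop between vowels /a/ and /u/, so it voices to [b]. /k/ is a voiceless stop between vowels /u/ and /i/, so it voices to [g]. /hudhupapukiakh/ → hudhubabugiakh.
Rule 2 (high vowel syncope): no segment meets the environment; /hudhubabugiakh/ is unchanged.
Rule 3 (final cluster simplification): /h/ is the second consonant of a word-final cluster /kh/, so it deletes. /hudhubabugiakh/ → hudhubabugiak.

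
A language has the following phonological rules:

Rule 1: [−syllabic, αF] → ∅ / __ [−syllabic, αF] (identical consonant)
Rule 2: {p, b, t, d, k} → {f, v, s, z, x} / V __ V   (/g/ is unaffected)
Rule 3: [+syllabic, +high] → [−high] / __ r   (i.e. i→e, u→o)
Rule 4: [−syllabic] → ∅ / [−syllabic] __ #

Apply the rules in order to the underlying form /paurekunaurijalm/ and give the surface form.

Rule 1 (degemination): no segment meets the environment; /paurekunaurijalm/ is unchanged.
Rule 2 (intervocalic spirantization): /k/ is a stop between vowels /e/ and /u/, so it spirantizes to the fricative [x]. /paurekunaurijalm/ → paurexunaurijalm.
Rule 3 (pre-rhotic lowering): /u/ is a high vowel immediately before /r/, so it lowers to [o]. /u/ is a high vowel immediately before /r/, so it lowers to [o]. /paurexunaurijalm/ → paorexunaorijalm.
Rule 4 (final cluster simplification): /m/ is the second consonant of a word-final cluster /lm/, so it deletes. /paorexunaorijalm/ → paorexunaorijal.

paorexunaorijal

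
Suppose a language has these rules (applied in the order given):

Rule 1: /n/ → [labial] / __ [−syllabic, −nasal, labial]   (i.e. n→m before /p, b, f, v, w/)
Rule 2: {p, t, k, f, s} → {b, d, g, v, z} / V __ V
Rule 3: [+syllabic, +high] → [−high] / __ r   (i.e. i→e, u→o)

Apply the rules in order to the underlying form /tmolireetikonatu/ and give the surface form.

tmolereedigonadu

Rule 1 (nasal place assimilation): no segment meets the environment; /tmolireetikonatu/ is unchanged.
Rule 2 (intervocalic voicing): /t/ is a voiceless obstruent between vowels /e/ and /i/, so it voices to [d]. /k/ is a voiceless obstruent between vowels /i/ and /o/, so it voices to [g]. /t/ is a voiceless obstruent between vowels /a/ and /u/, so it voices to [d]. /tmolireetikonatu/ → tmolireedigonadu.
Rule 3 (pre-rhotic lowering): /i/ is a high vowel immediately before /r/, so it lowers to [e]. /tmolireedigonadu/ → tmolereedigonadu.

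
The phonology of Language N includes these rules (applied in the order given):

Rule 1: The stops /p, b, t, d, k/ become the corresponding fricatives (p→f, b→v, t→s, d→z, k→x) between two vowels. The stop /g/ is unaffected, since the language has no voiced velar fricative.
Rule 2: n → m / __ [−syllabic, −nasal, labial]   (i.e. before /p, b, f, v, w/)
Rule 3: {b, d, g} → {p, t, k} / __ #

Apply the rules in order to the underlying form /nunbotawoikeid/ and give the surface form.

Rule 1 (intervocalic spirantization): /t/ is a stop between vowels /o/ and /a/, so it spirantizes to the fricative [s]. /k/ is a stop between vowels /i/ and /e/, so it spirantizes to the fricative [x]. /nunbotawoikeid/ → nunbosawoixeid.
Rule 2 (nasal place assimilation): /n/ precedes the labial consonant /b/, so it assimilates in place to [m]. /nunbosawoixeid/ → numbosawoixeid.
Rule 3 (final devoicing): /d/ is a voiced stop in word-final position, so it devoices to [t]. /numbosawoixeid/ → numbosawoixeit.

numbosawoixeit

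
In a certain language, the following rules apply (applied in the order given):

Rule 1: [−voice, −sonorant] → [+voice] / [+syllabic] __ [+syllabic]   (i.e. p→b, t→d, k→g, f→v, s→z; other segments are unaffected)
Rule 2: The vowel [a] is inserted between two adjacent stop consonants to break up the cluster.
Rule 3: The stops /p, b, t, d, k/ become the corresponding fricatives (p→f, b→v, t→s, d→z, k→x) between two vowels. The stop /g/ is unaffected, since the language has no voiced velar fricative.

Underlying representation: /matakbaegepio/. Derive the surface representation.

Rule 1 (intervocalic voicing): /t/ is a voiceless obstruent between vowels /a/ and /a/, so it voices to [d]. /p/ is a voiceless obstruent between vowels /e/ and /i/, so it voices to [b]. /matakbaegepio/ → madakbaegebio.
Rule 2 (stop-cluster a-epenthesis): /k/ and /b/ form a stop–stop cluster, so [a] is inserted between them. /madakbaegebio/ → madakabaegebio.
Rule 3 (intervocalic spirantization): /d/ is a stop between vowels /a/ and /a/, so it spirantizes to the fricative [z]. /k/ is a stop between vowels /a/ and /a/, so it spirantizes to the fricative [x]. /b/ is a stop between vowels /a/ and /a/, so it spirantizes to the fricative [v]. /b/ is a stop between vowels /e/ and /i/, so it spirantizes to the fricative [v]. /madakabaegebio/ → mazaxavaegevio.

mazaxavaegevio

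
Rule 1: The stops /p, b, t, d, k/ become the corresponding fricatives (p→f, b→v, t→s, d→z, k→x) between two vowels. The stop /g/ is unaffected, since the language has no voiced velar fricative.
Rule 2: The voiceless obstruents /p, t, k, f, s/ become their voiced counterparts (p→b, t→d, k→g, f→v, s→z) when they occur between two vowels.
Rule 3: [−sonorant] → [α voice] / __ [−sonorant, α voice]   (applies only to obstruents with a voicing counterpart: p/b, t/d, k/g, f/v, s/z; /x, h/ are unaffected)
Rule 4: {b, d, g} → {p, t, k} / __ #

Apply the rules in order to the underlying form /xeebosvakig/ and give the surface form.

Rule 1 (intervocalic spirantization): /b/ is a stop between vowels /e/ and /o/, so it spirantizes to the fricative [v]. /k/ is a stop between vowels /a/ and /i/, so it spirantizes to the fricative [x]. /xeebosvakig/ → xeevosvaxig.
Rule 2 (intervocalic voicing): no segment meets the environment; /xeevosvaxig/ is unchanged.
Rule 3 (regressive voicing assimilation): /s/ precedes the voiced obstruent /v/, so it voices to [z] by assimilation. /xeevosvaxig/ → xeevozvaxig.
Rule 4 (final devoicing): /g/ is a voiced stop in word-final position, so it devoices to [k]. /xeevozvaxig/ → xeevozvaxik.

xeevozvaxik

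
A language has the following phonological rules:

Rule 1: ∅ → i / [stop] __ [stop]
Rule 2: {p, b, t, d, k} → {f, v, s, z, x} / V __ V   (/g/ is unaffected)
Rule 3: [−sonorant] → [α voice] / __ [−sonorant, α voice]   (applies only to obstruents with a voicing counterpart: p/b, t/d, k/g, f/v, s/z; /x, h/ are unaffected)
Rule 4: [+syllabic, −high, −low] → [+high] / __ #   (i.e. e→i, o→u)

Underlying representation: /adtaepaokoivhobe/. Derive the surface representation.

Rule 1 (stop-cluster i-epenthesis): /d/ and /t/ form a stop–stop cluster, so [i] is inserted between them. /adtaepaokoivhobe/ → aditaepaokoivhobe.
Rule 2 (intervocalic spirantization): /d/ is a stop between vowels /a/ and /i/, so it spirantizes to the fricative [z]. /t/ is a stop between vowels /i/ and /a/, so it spirantizes to the fricative [s]. /p/ is a stop between vowels /e/ and /a/, so it spirantizes to the fricative [f]. /k/ is a stop between vowels /o/ and /o/, so it spirantizes to the fricative [x]. /b/ is a stop between vowels /o/ and /e/, so it spirantizes to the fricative [v]. /aditaepaokoivhobe/ → azisaefaoxoivhove.
Rule 3 (regressive voicing assimilation): /v/ precedes the voiceless obstruent /h/, so it devoices to [f] by assimilation. /azisaefaoxoivhove/ → azisaefaoxoifhove.
Rule 4 (final vowel raising): /e/ is a mid vowel in word-final position, so it raises to [i]. /azisaefaoxoifhove/ → azisaefaoxoifhovi.

azisaefaoxoifhovi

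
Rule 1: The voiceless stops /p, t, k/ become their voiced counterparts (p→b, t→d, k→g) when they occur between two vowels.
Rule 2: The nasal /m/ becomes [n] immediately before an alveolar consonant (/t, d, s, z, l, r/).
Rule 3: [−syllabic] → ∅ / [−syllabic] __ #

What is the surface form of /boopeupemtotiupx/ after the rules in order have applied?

boobeubentodiup

Rule 1 (intervocalic voicing): /p/ is a voiceless stop between vowels /o/ and /e/, so it voices to [b]. /p/ is a voiceless stop between vowels /u/ and /e/, so it voices to [b]. /t/ is a voiceless stop between vowels /o/ and /i/, so it voices to [d]. /boopeupemtotiupx/ → boobeubemtodiupx.
Rule 2 (nasal place assimilation): /m/ precedes the alveolar consonant /t/, so it assimilates in place to [n]. /boobeubemtodiupx/ → boobeubentodiupx.
Rule 3 (final cluster simplification): /x/ is the second consonant of a word-final cluster /px/, so it deletes. /boobeubentodiupx/ → boobeubentodiup.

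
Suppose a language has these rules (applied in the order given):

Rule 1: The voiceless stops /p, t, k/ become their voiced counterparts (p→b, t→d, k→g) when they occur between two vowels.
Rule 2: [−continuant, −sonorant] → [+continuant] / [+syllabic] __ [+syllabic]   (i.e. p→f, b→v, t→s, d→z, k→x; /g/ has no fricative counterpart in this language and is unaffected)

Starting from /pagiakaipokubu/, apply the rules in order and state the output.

Rule 1 (intervocalic voicing): /k/ is a voiceless stop between vowels /a/ and /a/, so it voices to [g]. /p/ is a voiceless stop between vowels /i/ and /o/, so it voices to [b]. /k/ is a voiceless stop between vowels /o/ and /u/, so it voices to [g]. /pagiakaipokubu/ → pagiagaibogubu.
Rule 2 (intervocalic spirantization): /b/ is a stop between vowels /i/ and /o/, so it spirantizes to the fricative [v]. /b/ is a stop between vowels /u/ and /u/, so it spirantizes to the fricative [v]. /pagiagaibogubu/ → pagiagaivoguvu.

pagiagaivoguvu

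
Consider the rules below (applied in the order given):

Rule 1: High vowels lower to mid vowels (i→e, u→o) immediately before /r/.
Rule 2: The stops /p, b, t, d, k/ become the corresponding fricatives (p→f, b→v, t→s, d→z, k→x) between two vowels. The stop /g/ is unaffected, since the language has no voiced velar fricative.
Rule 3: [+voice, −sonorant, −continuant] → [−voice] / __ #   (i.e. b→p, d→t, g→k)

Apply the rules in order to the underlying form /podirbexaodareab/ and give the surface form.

Rule 1 (pre-rhotic lowering): /i/ is a high vowel immediately before /r/, so it lowers to [e]. /podirbexaodareab/ → poderbexaodareab.
Rule 2 (intervocalic spirantization): /d/ is a stop between vowels /o/ and /e/, so it spirantizes to the fricative [z]. /d/ is a stop between vowels /o/ and /a/, so it spirantizes to the fricative [z]. /poderbexaodareab/ → pozerbexaozareab.
Rule 3 (final devoicing): /b/ is a voiced stop in word-final position, so it devoices to [p]. /pozerbexaozareab/ → pozerbexaozareap.

pozerbexaozareap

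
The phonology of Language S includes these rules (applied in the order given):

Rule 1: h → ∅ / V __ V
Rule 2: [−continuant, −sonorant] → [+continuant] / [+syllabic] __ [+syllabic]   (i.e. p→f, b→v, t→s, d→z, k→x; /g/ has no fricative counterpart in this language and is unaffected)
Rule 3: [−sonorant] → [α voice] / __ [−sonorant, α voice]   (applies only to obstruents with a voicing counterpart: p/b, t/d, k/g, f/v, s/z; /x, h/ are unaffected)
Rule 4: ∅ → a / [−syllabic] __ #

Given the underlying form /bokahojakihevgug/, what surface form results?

boxaojaxievguga

Rule 1 (intervocalic h-deletion): /h/ occurs between vowels /a/ and /o/, so it deletes. /h/ occurs between vowels /i/ and /e/, so it deletes. /bokahojakihevgug/ → bokaojakievgug.
Rule 2 (intervocalic spirantization): /k/ is a stop between vowels /o/ and /a/, so it spirantizes to the fricative [x]. /k/ is a stop between vowels /a/ and /i/, so it spirantizes to the fricative [x]. /bokaojakievgug/ → boxaojaxievgug.
Rule 3 (regressive voicing assimilation): no segment meets the environment; /boxaojaxievgug/ is unchanged.
Rule 4 (final a-epenthesis): the form ends in the consonant /g/, so [a] is inserted word-finally. /boxaojaxievgug/ → boxaojaxievguga.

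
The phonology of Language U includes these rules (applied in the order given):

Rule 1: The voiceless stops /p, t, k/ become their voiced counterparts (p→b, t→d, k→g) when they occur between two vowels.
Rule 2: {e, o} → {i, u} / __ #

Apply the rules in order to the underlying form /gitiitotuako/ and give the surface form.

gidiidoduagu

Rule 1 (intervocalic voicing): /t/ is a voiceless stop between vowels /i/ and /i/, so it voices to [d]. /t/ is a voiceless stop between vowels /i/ and /o/, so it voices to [d]. /t/ is a voiceless stop between vowels /o/ and /u/, so it voices to [d]. /k/ is a voiceless stop between vowels /a/ and /o/, so it voices to [g]. /gitiitotuako/ → gidiidoduago.
Rule 2 (final vowel raising): /o/ is a mid vowel in word-final position, so it raises to [u]. /gidiidoduago/ → gidiidoduagu.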